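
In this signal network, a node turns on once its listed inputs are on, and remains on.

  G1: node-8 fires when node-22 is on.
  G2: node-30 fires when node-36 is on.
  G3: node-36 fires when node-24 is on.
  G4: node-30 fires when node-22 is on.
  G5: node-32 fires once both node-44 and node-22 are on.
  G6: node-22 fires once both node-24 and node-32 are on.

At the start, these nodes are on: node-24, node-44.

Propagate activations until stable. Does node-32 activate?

node-32 would need node-44 and node-22 (G5), but node-22 never turns on.

No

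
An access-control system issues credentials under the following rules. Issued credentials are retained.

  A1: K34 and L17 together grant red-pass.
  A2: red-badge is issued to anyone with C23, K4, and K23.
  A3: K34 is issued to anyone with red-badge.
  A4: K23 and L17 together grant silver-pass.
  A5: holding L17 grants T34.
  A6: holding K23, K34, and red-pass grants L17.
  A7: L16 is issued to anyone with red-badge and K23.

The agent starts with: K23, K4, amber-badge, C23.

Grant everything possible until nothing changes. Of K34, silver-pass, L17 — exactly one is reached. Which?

Holding C23, K4, and K23 grants red-badge (A2).
Holding red-badge grants K34 (A3).
L17 would need K23, K34, and red-pass (A6), but red-pass is never granted. silver-pass would need K23 and L17 (A4), but L17 is never granted.

K34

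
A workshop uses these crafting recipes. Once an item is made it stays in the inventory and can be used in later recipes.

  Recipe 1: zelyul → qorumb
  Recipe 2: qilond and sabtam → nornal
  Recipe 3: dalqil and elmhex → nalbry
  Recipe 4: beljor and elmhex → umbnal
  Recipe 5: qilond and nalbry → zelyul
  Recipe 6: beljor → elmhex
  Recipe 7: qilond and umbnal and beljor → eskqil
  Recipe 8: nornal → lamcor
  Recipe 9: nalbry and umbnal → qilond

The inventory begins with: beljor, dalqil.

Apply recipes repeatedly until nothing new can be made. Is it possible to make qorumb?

Using Recipe 6, beljor makes elmhex.
Using Recipe 3, dalqil and elmhex make nalbry.
beljor and elmhex → umbnal (Recipe 4).
Using Recipe 9, nalbry and umbnal make qilond.
qilond and nalbry → zelyul (Recipe 5).
zelyul → qorumb (Recipe 1).

Yes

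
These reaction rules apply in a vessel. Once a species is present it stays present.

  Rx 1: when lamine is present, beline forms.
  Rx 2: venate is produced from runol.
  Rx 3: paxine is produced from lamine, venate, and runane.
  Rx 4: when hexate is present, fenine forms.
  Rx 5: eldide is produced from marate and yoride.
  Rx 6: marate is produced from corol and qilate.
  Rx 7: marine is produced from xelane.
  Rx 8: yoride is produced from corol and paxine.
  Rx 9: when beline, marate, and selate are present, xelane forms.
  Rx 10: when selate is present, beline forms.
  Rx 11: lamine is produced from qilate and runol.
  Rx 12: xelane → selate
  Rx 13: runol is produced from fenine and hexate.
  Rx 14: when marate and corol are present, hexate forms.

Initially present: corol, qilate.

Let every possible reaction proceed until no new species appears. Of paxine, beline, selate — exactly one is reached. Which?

beline

corol and qilate present → marate forms (Rx 6).
marate and corol present → hexate forms (Rx 14).
hexate present → fenine forms (Rx 4).
fenine and hexate present → runol forms (Rx 13).
qilate and runol present → lamine forms (Rx 11).
lamine present → beline forms (Rx 1).
selate would need xelane (Rx 12), but xelane never forms. paxine would need lamine, venate, and runane (Rx 3), but runane never forms.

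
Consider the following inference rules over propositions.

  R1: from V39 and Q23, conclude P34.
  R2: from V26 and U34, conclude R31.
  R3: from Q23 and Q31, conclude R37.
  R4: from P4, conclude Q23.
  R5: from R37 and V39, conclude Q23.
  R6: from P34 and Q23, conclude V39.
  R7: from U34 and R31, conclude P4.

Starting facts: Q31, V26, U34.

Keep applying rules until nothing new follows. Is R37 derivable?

Yes

V26 and U34 hold, so R31 follows (R2).
From U34 and R31, R7 gives P4.
From P4, R4 gives Q23.
Q23 and Q31 hold, so R37 follows (R3).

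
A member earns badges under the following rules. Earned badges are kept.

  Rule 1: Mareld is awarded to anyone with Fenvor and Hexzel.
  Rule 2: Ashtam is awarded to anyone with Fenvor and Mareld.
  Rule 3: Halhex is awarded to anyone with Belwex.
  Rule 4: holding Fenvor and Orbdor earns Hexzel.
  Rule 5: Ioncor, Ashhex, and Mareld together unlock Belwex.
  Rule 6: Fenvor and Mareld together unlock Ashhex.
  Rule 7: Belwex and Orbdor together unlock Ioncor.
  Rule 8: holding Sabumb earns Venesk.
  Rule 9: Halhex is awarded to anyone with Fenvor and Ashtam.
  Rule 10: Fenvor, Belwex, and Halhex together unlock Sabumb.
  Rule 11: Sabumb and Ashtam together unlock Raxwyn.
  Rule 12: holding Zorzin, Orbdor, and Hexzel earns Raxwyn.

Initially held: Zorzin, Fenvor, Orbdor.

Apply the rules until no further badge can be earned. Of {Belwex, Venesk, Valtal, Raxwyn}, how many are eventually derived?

With Fenvor and Orbdor, Hexzel is earned (Rule 4).
With Zorzin, Orbdor, and Hexzel, Raxwyn is earned (Rule 12).
Belwex would need Ioncor, Ashhex, and Mareld (Rule 5), but Ioncor is never earned.
Venesk would need Sabumb (Rule 8), but Sabumb is never earned.
No rule produces Valtal, and it is not given.
Raxwyn: reached.
Reached: Raxwyn — 1 of the 4.

1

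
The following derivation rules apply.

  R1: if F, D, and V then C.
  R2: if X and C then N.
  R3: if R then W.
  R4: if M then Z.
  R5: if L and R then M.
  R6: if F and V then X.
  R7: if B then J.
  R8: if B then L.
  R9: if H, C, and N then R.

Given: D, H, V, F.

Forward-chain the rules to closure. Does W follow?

From F, D, and V, R1 gives C.
F and V hold, so X follows (R6).
From X and C, R2 gives N.
From H, C, and N, R9 gives R.
R holds, so W follows (R3).

Yes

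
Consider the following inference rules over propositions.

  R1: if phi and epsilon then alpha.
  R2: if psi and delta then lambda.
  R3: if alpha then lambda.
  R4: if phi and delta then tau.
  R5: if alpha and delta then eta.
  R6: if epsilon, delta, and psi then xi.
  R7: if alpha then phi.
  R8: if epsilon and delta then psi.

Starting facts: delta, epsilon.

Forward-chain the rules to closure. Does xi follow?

From epsilon and delta, R8 gives psi.
From epsilon, delta, and psi, R6 gives xi.

Yes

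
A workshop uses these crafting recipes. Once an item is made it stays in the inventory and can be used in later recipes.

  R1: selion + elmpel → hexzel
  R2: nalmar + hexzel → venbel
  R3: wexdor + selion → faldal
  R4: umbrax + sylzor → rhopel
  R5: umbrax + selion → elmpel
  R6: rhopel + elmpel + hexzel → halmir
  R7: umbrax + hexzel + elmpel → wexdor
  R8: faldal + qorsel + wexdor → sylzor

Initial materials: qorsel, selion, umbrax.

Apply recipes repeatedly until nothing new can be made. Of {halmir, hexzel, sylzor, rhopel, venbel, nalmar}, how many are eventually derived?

4

Using R5, umbrax and selion make elmpel.
selion + elmpel → hexzel (R1).
umbrax + hexzel + elmpel → wexdor (R7).
Using R3, wexdor and selion make faldal.
faldal + qorsel + wexdor → sylzor (R8).
Using R4, umbrax and sylzor make rhopel.
rhopel + elmpel + hexzel → halmir (R6).
halmir: reached.
hexzel: reached.
sylzor: reached.
rhopel: reached.
venbel would need nalmar and hexzel (R2), but nalmar is never obtained.
No rule produces nalmar, and it is not given.
Reached: halmir, hexzel, sylzor, and rhopel — 4 of the 6.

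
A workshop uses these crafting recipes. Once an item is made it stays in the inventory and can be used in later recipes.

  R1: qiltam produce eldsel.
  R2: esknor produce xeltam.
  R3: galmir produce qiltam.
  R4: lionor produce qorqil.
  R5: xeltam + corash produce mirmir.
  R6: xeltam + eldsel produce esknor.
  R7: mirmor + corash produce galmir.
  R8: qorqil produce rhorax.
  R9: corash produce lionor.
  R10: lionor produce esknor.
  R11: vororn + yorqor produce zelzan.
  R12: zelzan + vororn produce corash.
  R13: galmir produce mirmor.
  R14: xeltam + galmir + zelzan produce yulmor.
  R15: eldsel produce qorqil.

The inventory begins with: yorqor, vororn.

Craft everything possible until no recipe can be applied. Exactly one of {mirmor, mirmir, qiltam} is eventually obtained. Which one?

vororn + yorqor → zelzan (R11).
zelzan + vororn → corash (R12).
corash → lionor (R9).
lionor → esknor (R10).
esknor → xeltam (R2).
Using R5, xeltam and corash make mirmir.
mirmor would need galmir (R13), but galmir is never obtained. qiltam would need galmir (R3), but galmir is never obtained.

mirmir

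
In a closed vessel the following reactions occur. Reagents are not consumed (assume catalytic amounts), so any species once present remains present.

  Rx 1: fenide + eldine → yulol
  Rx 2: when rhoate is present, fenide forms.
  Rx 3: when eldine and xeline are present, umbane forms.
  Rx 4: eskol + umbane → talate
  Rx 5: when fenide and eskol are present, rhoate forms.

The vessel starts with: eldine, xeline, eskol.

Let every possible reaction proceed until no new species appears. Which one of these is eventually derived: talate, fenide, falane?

eldine and xeline present → umbane forms (Rx 3).
eskol and umbane present → talate forms (Rx 4).
fenide would need rhoate (Rx 2), but rhoate never forms. No rule produces falane, and it is not given.

talate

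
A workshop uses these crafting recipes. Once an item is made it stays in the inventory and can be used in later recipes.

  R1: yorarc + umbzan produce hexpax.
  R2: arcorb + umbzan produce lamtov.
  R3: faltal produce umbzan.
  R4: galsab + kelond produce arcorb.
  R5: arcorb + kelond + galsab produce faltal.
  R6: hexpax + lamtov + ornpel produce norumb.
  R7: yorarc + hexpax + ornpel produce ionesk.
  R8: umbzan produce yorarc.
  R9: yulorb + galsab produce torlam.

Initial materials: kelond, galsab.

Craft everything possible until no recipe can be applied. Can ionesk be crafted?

ionesk would need yorarc, hexpax, and ornpel (R7), but ornpel is never obtained.

No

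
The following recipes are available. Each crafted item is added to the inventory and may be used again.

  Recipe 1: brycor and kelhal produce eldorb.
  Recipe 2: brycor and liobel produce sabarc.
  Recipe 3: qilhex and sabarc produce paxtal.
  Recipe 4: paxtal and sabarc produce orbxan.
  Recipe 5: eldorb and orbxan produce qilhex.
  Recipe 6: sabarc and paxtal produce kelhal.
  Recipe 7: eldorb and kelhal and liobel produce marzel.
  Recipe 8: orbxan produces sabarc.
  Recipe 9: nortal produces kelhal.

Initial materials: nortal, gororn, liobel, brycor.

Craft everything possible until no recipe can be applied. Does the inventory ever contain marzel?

Using Recipe 9, nortal makes kelhal.
brycor and kelhal → eldorb (Recipe 1).
Using Recipe 7, eldorb, kelhal, and liobel make marzel.

Yes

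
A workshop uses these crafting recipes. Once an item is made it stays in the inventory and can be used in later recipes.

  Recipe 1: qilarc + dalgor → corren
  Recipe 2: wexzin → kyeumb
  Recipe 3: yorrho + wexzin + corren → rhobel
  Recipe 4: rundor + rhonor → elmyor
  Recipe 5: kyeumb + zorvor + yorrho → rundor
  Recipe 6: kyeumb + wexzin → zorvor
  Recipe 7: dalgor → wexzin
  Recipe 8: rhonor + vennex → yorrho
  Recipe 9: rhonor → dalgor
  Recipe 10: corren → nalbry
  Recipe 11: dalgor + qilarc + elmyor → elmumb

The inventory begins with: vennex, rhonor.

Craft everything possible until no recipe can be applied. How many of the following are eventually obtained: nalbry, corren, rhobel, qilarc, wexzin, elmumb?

Using Recipe 9, rhonor makes dalgor.
Using Recipe 7, dalgor makes wexzin.
nalbry would need corren (Recipe 10), but corren is never obtained.
corren would need qilarc and dalgor (Recipe 1), but qilarc is never obtained.
rhobel would need yorrho, wexzin, and corren (Recipe 3), but corren is never obtained.
No rule produces qilarc, and it is not given.
wexzin: reached.
elmumb would need dalgor, qilarc, and elmyor (Recipe 11), but qilarc is never obtained.
Reached: wexzin — 1 of the 6.

1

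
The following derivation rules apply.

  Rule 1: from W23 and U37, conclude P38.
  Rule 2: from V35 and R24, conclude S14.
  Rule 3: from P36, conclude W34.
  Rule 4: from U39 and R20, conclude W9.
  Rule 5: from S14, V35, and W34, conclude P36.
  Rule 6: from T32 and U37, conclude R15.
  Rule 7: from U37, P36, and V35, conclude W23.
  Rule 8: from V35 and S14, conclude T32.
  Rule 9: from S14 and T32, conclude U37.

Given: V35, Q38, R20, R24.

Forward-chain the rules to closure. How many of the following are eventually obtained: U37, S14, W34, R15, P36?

3

From V35 and R24, Rule 2 gives S14.
V35 and S14 hold, so T32 follows (Rule 8).
From S14 and T32, Rule 9 gives U37.
T32 and U37 hold, so R15 follows (Rule 6).
U37: reached.
S14: reached.
W34 would need P36 (Rule 3), but P36 is never established.
R15: reached.
P36 would need S14, V35, and W34 (Rule 5), but W34 is never established.
Reached: U37, S14, and R15 — 3 of the 5.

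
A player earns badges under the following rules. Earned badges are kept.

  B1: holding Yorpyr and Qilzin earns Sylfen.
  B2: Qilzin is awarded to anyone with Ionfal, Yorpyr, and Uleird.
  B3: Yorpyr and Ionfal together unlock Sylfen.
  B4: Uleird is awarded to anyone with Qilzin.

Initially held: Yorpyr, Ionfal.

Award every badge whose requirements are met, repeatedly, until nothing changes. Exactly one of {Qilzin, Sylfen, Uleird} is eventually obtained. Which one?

Sylfen

With Yorpyr and Ionfal, Sylfen is earned (B3).
Qilzin would need Ionfal, Yorpyr, and Uleird (B2), but Uleird is never earned. Uleird would need Qilzin (B4), but Qilzin is never earned.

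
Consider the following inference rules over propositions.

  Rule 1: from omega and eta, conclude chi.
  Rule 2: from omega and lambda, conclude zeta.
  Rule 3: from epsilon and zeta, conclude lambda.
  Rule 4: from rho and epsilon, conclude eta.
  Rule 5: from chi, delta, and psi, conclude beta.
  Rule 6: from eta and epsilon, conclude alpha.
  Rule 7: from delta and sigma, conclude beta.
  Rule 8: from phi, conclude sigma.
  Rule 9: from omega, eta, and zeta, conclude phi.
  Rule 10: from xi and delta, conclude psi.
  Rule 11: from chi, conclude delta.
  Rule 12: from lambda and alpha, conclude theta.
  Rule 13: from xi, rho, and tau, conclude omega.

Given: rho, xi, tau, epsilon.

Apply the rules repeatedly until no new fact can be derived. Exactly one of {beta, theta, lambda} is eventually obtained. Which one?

xi, rho, and tau hold, so omega follows (Rule 13).
From rho and epsilon, Rule 4 gives eta.
omega and eta hold, so chi follows (Rule 1).
From chi, Rule 11 gives delta.
xi and delta hold, so psi follows (Rule 10).
chi, delta, and psi hold, so beta follows (Rule 5).
lambda would need epsilon and zeta (Rule 3), but zeta is never established. theta would need lambda and alpha (Rule 12), but lambda is never established.

beta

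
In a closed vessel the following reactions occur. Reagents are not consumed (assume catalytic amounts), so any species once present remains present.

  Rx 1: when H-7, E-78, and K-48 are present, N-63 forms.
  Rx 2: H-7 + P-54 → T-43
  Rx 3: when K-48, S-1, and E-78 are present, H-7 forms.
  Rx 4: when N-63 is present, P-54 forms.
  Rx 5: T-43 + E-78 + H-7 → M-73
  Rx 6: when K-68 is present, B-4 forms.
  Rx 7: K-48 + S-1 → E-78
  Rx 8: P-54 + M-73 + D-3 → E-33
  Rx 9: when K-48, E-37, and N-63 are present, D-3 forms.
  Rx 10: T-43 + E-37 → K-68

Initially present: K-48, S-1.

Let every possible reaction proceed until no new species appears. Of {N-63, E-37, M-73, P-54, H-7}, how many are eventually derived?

K-48 and S-1 present → E-78 forms (Rx 7).
K-48, S-1, and E-78 present → H-7 forms (Rx 3).
H-7, E-78, and K-48 present → N-63 forms (Rx 1).
N-63 present → P-54 forms (Rx 4).
H-7 and P-54 present → T-43 forms (Rx 2).
T-43, E-78, and H-7 present → M-73 forms (Rx 5).
N-63: reached.
No rule produces E-37, and it is not given.
M-73: reached.
P-54: reached.
H-7: reached.
Reached: N-63, M-73, P-54, and H-7 — 4 of the 5.

4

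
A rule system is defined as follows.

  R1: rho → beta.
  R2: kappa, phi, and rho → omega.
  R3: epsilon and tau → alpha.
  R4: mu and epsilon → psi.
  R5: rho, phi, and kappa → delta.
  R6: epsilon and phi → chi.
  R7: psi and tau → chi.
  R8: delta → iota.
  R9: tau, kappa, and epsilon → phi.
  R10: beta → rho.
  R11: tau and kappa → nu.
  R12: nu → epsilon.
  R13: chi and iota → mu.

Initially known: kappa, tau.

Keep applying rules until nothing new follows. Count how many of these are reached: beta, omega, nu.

tau and kappa hold, so nu follows (R11).
beta would need rho (R1), but rho is never established.
omega would need kappa, phi, and rho (R2), but rho is never established.
nu: reached.
Reached: nu — 1 of the 3.

1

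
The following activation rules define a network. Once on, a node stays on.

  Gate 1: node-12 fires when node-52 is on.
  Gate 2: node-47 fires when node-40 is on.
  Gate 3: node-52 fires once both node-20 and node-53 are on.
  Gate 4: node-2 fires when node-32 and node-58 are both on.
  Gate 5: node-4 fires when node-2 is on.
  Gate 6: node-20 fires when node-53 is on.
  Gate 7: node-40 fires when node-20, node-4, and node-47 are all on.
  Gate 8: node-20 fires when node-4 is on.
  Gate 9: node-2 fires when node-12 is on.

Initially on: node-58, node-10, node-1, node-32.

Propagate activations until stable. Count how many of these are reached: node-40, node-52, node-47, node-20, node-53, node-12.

1

node-32 and node-58 are on, so node-2 fires (Gate 4).
Gate 5: node-2 on → node-4 on.
Gate 8: node-4 on → node-20 on.
node-40 would need node-20, node-4, and node-47 (Gate 7), but node-47 never turns on.
node-52 would need node-20 and node-53 (Gate 3), but node-53 never turns on.
node-47 would need node-40 (Gate 2), but node-40 never turns on.
node-20: reached.
No rule produces node-53, and it is not given.
node-12 would need node-52 (Gate 1), but node-52 never turns on.
Reached: node-20 — 1 of the 6.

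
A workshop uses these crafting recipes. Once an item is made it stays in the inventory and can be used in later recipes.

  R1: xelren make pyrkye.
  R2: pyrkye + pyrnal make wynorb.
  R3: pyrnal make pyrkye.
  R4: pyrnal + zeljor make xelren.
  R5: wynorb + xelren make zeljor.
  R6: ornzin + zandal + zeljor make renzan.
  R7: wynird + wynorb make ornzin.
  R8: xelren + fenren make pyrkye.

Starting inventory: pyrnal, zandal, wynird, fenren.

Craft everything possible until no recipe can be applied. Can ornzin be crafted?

Yes

Using R3, pyrnal makes pyrkye.
pyrkye + pyrnal → wynorb (R2).
Using R7, wynird and wynorb make ornzin.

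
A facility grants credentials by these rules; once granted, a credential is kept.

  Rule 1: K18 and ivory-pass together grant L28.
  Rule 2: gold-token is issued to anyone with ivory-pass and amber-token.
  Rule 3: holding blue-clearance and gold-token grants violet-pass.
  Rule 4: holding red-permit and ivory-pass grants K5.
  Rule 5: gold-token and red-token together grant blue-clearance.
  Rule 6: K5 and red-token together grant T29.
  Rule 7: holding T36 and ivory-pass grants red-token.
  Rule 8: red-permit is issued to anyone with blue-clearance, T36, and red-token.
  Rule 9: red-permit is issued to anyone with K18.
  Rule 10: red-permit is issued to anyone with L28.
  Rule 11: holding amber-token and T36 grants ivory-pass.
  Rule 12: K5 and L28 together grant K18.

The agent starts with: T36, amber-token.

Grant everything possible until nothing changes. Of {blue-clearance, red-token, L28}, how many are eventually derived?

Holding amber-token and T36 grants ivory-pass (Rule 11).
Holding ivory-pass and amber-token grants gold-token (Rule 2).
Holding T36 and ivory-pass grants red-token (Rule 7).
Holding gold-token and red-token grants blue-clearance (Rule 5).
blue-clearance: reached.
red-token: reached.
L28 would need K18 and ivory-pass (Rule 1), but K18 is never granted.
Reached: blue-clearance and red-token — 2 of the 3.

2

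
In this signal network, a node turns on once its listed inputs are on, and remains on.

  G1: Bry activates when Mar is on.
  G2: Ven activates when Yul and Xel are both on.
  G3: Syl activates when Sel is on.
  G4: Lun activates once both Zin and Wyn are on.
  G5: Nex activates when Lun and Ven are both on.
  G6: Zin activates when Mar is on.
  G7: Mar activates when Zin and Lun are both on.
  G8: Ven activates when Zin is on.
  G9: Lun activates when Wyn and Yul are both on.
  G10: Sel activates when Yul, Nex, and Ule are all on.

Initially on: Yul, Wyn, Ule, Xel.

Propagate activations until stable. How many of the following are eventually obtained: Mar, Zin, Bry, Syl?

1

Yul and Xel are on, so Ven activates (G2).
G9: Wyn and Yul on → Lun on.
Lun and Ven are on, so Nex activates (G5).
Yul, Nex, and Ule are on, so Sel activates (G10).
G3: Sel on → Syl on.
Mar would need Zin and Lun (G7), but Zin never turns on.
Zin would need Mar (G6), but Mar never turns on.
Bry would need Mar (G1), but Mar never turns on.
Syl: reached.
Reached: Syl — 1 of the 4.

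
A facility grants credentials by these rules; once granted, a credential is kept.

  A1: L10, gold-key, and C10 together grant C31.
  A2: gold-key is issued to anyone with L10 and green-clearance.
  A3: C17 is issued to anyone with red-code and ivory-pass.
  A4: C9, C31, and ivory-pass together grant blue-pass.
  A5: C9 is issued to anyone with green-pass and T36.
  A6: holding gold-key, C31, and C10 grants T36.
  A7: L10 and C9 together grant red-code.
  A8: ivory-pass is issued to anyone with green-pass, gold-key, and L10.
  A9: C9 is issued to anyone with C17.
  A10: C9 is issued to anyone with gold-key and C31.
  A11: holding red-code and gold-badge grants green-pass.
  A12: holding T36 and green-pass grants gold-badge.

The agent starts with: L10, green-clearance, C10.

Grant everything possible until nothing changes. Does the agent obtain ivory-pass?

No

ivory-pass would need green-pass, gold-key, and L10 (A8), but green-pass is never granted.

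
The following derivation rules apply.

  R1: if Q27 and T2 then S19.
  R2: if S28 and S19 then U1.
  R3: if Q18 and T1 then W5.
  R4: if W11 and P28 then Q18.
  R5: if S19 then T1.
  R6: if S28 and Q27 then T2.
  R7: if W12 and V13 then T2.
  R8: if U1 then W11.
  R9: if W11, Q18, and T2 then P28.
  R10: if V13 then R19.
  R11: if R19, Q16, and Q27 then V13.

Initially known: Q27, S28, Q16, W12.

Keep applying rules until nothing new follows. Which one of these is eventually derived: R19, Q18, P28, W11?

S28 and Q27 hold, so T2 follows (R6).
Q27 and T2 hold, so S19 follows (R1).
From S28 and S19, R2 gives U1.
U1 holds, so W11 follows (R8).
R19 would need V13 (R10), but V13 is never established. Q18 would need W11 and P28 (R4), but P28 is never established. P28 would need W11, Q18, and T2 (R9), but Q18 is never established.

W11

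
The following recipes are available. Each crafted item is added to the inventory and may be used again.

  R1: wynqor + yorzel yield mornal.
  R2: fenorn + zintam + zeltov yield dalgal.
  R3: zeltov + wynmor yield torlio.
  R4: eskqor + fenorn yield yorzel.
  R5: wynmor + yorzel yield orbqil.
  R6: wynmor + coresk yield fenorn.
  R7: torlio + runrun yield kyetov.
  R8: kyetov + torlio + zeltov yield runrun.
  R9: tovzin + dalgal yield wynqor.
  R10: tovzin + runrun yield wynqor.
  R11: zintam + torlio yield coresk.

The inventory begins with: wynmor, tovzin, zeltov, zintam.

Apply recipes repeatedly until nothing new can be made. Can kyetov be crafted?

kyetov would need torlio and runrun (R7), but runrun is never obtained.

No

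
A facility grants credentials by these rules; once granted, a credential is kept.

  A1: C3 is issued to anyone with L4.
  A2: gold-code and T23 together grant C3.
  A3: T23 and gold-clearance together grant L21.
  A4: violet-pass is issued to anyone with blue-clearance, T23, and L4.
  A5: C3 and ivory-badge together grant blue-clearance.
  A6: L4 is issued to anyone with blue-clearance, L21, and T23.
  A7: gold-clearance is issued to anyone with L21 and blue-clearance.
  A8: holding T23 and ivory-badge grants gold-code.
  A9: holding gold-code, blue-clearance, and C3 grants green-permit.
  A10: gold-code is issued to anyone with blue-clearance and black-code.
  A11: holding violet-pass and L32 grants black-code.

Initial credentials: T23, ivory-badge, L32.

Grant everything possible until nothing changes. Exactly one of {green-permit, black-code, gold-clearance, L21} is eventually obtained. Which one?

green-permit

Holding T23 and ivory-badge grants gold-code (A8).
Holding gold-code and T23 grants C3 (A2).
Holding C3 and ivory-badge grants blue-clearance (A5).
Holding gold-code, blue-clearance, and C3 grants green-permit (A9).
gold-clearance would need L21 and blue-clearance (A7), but L21 is never granted. black-code would need violet-pass and L32 (A11), but violet-pass is never granted. L21 would need T23 and gold-clearance (A3), but gold-clearance is never granted.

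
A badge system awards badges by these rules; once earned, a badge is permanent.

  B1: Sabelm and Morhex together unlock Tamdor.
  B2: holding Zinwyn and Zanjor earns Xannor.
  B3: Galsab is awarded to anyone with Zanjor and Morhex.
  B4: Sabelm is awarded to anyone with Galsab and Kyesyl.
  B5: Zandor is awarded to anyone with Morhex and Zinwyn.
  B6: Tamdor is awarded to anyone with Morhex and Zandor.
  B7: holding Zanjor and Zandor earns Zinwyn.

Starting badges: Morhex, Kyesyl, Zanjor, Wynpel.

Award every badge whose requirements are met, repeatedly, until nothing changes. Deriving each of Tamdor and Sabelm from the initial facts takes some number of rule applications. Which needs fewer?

Sabelm

Sabelm: With Zanjor and Morhex, Galsab is earned (B3). With Galsab and Kyesyl, Sabelm is earned (B4). [2 rule applications]
Tamdor: With Zanjor and Morhex, Galsab is earned (B3). With Galsab and Kyesyl, Sabelm is earned (B4). With Sabelm and Morhex, Tamdor is earned (B1). [3 rule applications]
Sabelm needs fewer.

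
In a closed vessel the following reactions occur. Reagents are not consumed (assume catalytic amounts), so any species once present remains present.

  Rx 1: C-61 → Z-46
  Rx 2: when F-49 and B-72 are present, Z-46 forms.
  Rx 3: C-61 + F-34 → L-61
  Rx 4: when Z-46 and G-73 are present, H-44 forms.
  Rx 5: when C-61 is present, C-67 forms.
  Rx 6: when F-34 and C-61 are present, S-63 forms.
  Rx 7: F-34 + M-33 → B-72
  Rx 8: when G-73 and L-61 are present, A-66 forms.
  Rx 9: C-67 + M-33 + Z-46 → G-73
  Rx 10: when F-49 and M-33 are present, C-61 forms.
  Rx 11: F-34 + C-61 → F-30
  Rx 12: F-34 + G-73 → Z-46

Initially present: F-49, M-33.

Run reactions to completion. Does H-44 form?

Yes

F-49 and M-33 present → C-61 forms (Rx 10).
C-61 present → Z-46 forms (Rx 1).
C-61 present → C-67 forms (Rx 5).
C-67, M-33, and Z-46 present → G-73 forms (Rx 9).
Z-46 and G-73 present → H-44 forms (Rx 4).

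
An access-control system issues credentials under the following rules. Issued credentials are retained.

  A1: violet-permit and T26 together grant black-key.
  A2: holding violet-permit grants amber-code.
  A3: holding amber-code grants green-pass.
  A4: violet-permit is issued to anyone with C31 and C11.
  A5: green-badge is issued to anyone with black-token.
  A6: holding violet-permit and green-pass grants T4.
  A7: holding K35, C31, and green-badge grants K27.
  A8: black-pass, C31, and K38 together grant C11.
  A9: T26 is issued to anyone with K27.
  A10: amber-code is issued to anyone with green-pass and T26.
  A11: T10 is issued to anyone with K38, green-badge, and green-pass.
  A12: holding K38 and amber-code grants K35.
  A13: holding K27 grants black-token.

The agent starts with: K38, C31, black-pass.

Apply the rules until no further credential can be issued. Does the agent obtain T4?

Holding black-pass, C31, and K38 grants C11 (A8).
Holding C31 and C11 grants violet-permit (A4).
Holding violet-permit grants amber-code (A2).
Holding amber-code grants green-pass (A3).
Holding violet-permit and green-pass grants T4 (A6).

Yes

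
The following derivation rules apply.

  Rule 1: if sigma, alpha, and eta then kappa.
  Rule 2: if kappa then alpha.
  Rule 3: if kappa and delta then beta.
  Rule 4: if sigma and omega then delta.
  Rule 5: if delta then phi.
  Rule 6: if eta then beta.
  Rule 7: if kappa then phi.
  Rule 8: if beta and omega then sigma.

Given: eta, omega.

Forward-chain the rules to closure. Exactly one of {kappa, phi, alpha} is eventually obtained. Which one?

From eta, Rule 6 gives beta.
From beta and omega, Rule 8 gives sigma.
From sigma and omega, Rule 4 gives delta.
delta holds, so phi follows (Rule 5).
kappa would need sigma, alpha, and eta (Rule 1), but alpha is never established. alpha would need kappa (Rule 2), but kappa is never established.

phi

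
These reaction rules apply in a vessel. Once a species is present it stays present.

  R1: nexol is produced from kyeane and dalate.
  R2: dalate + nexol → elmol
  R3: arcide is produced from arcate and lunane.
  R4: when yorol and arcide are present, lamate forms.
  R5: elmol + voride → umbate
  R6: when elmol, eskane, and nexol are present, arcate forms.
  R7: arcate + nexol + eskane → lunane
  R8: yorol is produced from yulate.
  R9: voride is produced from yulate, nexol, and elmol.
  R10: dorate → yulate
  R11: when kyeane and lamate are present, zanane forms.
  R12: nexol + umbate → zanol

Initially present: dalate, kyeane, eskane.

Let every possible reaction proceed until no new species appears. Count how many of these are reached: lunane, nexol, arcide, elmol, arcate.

5

kyeane and dalate present → nexol forms (R1).
dalate and nexol present → elmol forms (R2).
elmol, eskane, and nexol present → arcate forms (R6).
arcate, nexol, and eskane present → lunane forms (R7).
arcate and lunane present → arcide forms (R3).
lunane: reached.
nexol: reached.
arcide: reached.
elmol: reached.
arcate: reached.
All 5 are reached.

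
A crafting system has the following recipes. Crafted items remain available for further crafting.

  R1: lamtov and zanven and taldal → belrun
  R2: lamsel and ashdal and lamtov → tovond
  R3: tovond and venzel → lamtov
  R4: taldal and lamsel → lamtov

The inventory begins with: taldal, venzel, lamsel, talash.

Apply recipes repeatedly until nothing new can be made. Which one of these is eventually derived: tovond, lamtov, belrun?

Using R4, taldal and lamsel make lamtov.
belrun would need lamtov, zanven, and taldal (R1), but zanven is never obtained. tovond would need lamsel, ashdal, and lamtov (R2), but ashdal is never obtained.

lamtov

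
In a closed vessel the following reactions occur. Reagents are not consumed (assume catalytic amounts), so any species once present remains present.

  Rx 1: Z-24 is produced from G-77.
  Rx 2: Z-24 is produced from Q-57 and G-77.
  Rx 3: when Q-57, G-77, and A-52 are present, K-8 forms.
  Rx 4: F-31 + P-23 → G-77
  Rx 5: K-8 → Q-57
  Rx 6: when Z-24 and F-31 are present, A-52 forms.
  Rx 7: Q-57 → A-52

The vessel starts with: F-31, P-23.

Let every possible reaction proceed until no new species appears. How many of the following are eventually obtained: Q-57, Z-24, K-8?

F-31 and P-23 present → G-77 forms (Rx 4).
G-77 present → Z-24 forms (Rx 1).
Q-57 would need K-8 (Rx 5), but K-8 never forms.
Z-24: reached.
K-8 would need Q-57, G-77, and A-52 (Rx 3), but Q-57 never forms.
Reached: Z-24 — 1 of the 3.

1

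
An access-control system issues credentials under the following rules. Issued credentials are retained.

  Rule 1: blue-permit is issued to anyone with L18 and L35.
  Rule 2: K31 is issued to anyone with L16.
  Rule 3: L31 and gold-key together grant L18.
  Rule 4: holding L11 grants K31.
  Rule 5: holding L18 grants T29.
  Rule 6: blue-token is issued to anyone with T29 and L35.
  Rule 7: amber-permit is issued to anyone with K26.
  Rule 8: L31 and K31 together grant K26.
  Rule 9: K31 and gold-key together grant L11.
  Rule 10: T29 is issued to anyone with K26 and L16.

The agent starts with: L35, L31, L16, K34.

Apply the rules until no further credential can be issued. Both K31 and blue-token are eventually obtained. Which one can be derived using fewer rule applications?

K31

K31: Holding L16 grants K31 (Rule 2). [1 rule application]
blue-token: Holding L16 grants K31 (Rule 2). Holding L31 and K31 grants K26 (Rule 8). Holding K26 and L16 grants T29 (Rule 10). Holding T29 and L35 grants blue-token (Rule 6). [4 rule applications]
K31 needs fewer.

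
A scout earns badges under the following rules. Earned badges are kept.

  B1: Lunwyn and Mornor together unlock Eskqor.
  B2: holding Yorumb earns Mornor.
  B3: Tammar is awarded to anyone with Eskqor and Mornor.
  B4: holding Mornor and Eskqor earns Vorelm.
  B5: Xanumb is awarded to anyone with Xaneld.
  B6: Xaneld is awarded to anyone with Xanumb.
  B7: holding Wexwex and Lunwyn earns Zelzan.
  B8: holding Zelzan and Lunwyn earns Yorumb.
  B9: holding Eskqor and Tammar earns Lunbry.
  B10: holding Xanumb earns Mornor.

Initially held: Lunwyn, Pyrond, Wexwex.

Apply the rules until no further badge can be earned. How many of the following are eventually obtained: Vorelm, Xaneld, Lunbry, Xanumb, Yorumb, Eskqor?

4

With Wexwex and Lunwyn, Zelzan is earned (B7).
With Zelzan and Lunwyn, Yorumb is earned (B8).
With Yorumb, Mornor is earned (B2).
With Lunwyn and Mornor, Eskqor is earned (B1).
With Mornor and Eskqor, Vorelm is earned (B4).
With Eskqor and Mornor, Tammar is earned (B3).
With Eskqor and Tammar, Lunbry is earned (B9).
Vorelm: reached.
Xaneld would need Xanumb (B6), but Xanumb is never earned.
Lunbry: reached.
Xanumb would need Xaneld (B5), but Xaneld is never earned.
Yorumb: reached.
Eskqor: reached.
Reached: Vorelm, Lunbry, Yorumb, and Eskqor — 4 of the 6.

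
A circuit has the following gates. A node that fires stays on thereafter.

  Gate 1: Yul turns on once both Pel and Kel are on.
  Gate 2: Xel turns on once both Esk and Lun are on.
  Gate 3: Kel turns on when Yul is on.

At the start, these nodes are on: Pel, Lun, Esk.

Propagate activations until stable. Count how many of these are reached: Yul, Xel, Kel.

Esk and Lun are on, so Xel turns on (Gate 2).
Yul would need Pel and Kel (Gate 1), but Kel never turns on.
Xel: reached.
Kel would need Yul (Gate 3), but Yul never turns on.
Reached: Xel — 1 of the 3.

1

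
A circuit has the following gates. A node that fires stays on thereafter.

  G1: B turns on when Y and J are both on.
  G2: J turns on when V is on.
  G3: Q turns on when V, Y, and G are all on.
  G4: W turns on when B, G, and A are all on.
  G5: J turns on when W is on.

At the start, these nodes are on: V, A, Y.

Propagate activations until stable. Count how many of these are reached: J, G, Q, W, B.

2

G2: V on → J on.
G1: Y and J on → B on.
J: reached.
No rule produces G, and it is not given.
Q would need V, Y, and G (G3), but G never turns on.
W would need B, G, and A (G4), but G never turns on.
B: reached.
Reached: J and B — 2 of the 5.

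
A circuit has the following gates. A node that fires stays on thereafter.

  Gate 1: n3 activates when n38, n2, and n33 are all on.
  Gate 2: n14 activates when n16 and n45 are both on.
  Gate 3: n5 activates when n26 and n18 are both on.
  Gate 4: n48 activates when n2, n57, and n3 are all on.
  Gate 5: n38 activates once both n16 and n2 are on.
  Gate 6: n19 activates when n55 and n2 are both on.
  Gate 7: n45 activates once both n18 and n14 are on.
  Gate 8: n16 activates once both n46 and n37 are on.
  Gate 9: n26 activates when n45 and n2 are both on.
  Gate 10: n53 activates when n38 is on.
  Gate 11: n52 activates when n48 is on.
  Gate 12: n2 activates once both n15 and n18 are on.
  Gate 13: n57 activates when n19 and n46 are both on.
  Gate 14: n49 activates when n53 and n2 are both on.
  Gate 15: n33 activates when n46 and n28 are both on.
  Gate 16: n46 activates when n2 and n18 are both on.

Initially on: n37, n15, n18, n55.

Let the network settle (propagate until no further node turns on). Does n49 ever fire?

Yes

n15 and n18 are on, so n2 activates (Gate 12).
n2 and n18 are on, so n46 activates (Gate 16).
Gate 8: n46 and n37 on → n16 on.
n16 and n2 are on, so n38 activates (Gate 5).
n38 is on, so n53 activates (Gate 10).
Gate 14: n53 and n2 on → n49 on.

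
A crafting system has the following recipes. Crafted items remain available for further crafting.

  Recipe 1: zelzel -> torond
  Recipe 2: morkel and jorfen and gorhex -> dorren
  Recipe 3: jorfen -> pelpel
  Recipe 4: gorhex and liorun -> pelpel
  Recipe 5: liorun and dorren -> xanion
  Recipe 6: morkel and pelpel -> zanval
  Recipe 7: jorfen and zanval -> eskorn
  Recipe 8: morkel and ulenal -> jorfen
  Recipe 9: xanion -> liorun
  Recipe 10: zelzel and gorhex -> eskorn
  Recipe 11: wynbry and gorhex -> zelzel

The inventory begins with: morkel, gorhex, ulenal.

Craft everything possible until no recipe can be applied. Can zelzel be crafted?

zelzel would need wynbry and gorhex (Recipe 11), but wynbry is never obtained.

No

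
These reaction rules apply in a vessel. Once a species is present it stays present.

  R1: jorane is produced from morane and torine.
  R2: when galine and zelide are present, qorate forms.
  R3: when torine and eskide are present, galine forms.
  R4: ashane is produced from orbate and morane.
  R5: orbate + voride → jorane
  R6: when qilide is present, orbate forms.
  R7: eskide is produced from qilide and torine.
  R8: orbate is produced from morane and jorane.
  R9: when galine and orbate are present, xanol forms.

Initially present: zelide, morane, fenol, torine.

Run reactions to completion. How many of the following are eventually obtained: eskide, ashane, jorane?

morane and torine present → jorane forms (R1).
morane and jorane present → orbate forms (R8).
orbate and morane present → ashane forms (R4).
eskide would need qilide and torine (R7), but qilide never forms.
ashane: reached.
jorane: reached.
Reached: ashane and jorane — 2 of the 3.

2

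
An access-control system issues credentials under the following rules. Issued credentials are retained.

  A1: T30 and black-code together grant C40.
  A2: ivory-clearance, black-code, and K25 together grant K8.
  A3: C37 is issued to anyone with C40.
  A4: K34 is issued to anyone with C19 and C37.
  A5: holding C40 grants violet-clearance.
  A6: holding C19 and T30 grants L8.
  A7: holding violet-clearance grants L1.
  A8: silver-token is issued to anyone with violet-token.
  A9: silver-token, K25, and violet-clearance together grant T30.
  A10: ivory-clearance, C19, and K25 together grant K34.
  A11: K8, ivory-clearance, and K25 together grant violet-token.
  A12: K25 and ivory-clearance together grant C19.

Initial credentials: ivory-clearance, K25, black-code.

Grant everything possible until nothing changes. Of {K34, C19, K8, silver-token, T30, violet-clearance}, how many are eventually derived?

Holding K25 and ivory-clearance grants C19 (A12).
Holding ivory-clearance, black-code, and K25 grants K8 (A2).
Holding K8, ivory-clearance, and K25 grants violet-token (A11).
Holding ivory-clearance, C19, and K25 grants K34 (A10).
Holding violet-token grants silver-token (A8).
K34: reached.
C19: reached.
K8: reached.
silver-token: reached.
T30 would need silver-token, K25, and violet-clearance (A9), but violet-clearance is never granted.
violet-clearance would need C40 (A5), but C40 is never granted.
Reached: K34, C19, K8, and silver-token — 4 of the 6.

4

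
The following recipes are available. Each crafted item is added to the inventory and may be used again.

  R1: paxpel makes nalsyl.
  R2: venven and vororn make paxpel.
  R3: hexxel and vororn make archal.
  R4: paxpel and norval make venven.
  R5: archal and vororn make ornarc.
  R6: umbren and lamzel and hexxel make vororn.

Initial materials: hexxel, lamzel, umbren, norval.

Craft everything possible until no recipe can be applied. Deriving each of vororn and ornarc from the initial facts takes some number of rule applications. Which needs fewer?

vororn: Using R6, umbren, lamzel, and hexxel make vororn. [1 rule application]
ornarc: Using R6, umbren, lamzel, and hexxel make vororn. Using R3, hexxel and vororn make archal. Using R5, archal and vororn make ornarc. [3 rule applications]
vororn needs fewer.

vororn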